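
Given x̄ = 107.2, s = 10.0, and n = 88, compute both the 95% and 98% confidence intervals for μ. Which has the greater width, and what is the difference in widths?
98% CI is wider by 0.81

df = 87
95% CI: t* = 1.988, (105.08, 109.32), width = 2 · t* · s/√n = 4.24
98% CI: t* = 2.370, (104.67, 109.73), width = 2 · t* · s/√n = 5.05

The 98% CI is wider by 5.05 - 4.24 = 0.81.
Higher confidence requires a wider interval.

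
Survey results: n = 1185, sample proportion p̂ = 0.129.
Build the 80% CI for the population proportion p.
(0.117, 0.141)

Proportion CI:
SE = √(p̂(1-p̂)/n) = √(0.129 · 0.871 / 1185) = 0.00974

z* = 1.282
Margin = z* · SE = 1.282 · 0.00974 = 0.0125

CI: 0.129 ± 0.0125 = (0.117, 0.141)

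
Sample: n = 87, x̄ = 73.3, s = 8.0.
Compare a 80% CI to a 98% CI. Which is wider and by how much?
98% CI is wider by 1.86

df = 86
80% CI: t* = 1.291, (72.19, 74.41), width = 2 · t* · s/√n = 2.21
98% CI: t* = 2.370, (71.27, 75.33), width = 2 · t* · s/√n = 4.07

The 98% CI is wider by 4.07 - 2.21 = 1.86.
Higher confidence requires a wider interval.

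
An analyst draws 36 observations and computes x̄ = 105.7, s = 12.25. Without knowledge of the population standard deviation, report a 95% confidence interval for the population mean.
(101.56, 109.84)

t-interval (σ unknown):
df = n - 1 = 35
t* = 2.030 for 95% confidence

Margin of error = t* · s/√n = 2.030 · 12.25/√36 = 4.14

CI: (101.56, 109.84)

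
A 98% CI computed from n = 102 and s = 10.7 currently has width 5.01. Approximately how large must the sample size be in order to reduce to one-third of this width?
n ≈ 918

CI width ∝ 1/√n
To reduce width by factor 3, need √n to grow by 3 → need 3² = 9 times as many samples.

Current: n = 102, width = 5.01
New: n = 918, width ≈ 1.65

Width reduced by factor of 5.01/1.65 = 3.04.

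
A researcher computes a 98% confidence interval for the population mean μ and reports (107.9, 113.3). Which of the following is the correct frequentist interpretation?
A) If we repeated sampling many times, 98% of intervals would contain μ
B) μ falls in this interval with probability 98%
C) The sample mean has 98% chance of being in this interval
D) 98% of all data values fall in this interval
A

A) Correct — this is the frequentist long-run coverage interpretation.
B) Wrong — μ is fixed; the randomness lives in the interval, not in μ.
C) Wrong — x̄ is observed and sits in the interval by construction.
D) Wrong — a CI is about the parameter μ, not individual data values.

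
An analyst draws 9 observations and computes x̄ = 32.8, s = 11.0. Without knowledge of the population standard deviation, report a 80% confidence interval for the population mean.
(27.68, 37.92)

t-interval (σ unknown):
df = n - 1 = 8
t* = 1.397 for 80% confidence

Margin of error = t* · s/√n = 1.397 · 11.0/√9 = 5.12

CI: (27.68, 37.92)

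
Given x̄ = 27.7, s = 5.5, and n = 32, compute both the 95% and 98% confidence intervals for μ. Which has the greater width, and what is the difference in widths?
98% CI is wider by 0.80

df = 31
95% CI: t* = 2.040, (25.72, 29.68), width = 2 · t* · s/√n = 3.97
98% CI: t* = 2.453, (25.32, 30.08), width = 2 · t* · s/√n = 4.77

The 98% CI is wider by 4.77 - 3.97 = 0.80.
Higher confidence requires a wider interval.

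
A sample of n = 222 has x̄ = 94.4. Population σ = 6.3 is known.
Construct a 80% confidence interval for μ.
(93.86, 94.94)

z-interval (σ known):
z* = 1.282 for 80% confidence

Margin of error = z* · σ/√n = 1.282 · 6.3/√222 = 0.54

CI: (94.4 - 0.54, 94.4 + 0.54) = (93.86, 94.94)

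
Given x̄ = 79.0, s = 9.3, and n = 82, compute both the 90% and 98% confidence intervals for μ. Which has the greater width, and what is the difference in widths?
98% CI is wider by 1.45

df = 81
90% CI: t* = 1.664, (77.29, 80.71), width = 2 · t* · s/√n = 3.42
98% CI: t* = 2.373, (76.56, 81.44), width = 2 · t* · s/√n = 4.87

The 98% CI is wider by 4.87 - 3.42 = 1.45.
Higher confidence requires a wider interval.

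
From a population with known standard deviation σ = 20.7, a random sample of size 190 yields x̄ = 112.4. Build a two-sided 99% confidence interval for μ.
(108.53, 116.27)

z-interval (σ known):
z* = 2.576 for 99% confidence

Margin of error = z* · σ/√n = 2.576 · 20.7/√190 = 3.87

CI: (112.4 - 3.87, 112.4 + 3.87) = (108.53, 116.27)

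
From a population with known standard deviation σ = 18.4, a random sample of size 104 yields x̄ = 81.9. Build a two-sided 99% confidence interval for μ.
(77.25, 86.55)

z-interval (σ known):
z* = 2.576 for 99% confidence

Margin of error = z* · σ/√n = 2.576 · 18.4/√104 = 4.65

CI: (81.9 - 4.65, 81.9 + 4.65) = (77.25, 86.55)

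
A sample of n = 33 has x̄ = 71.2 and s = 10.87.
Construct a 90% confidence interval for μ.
(67.99, 74.41)

t-interval (σ unknown):
df = n - 1 = 32
t* = 1.694 for 90% confidence

Margin of error = t* · s/√n = 1.694 · 10.87/√33 = 3.21

CI: (67.99, 74.41)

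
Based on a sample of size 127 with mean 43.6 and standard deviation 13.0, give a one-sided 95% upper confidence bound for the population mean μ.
μ ≤ 45.51

Upper bound (one-sided):
t* = 1.657 (one-sided for 95%)
Upper bound = x̄ + t* · s/√n = 43.6 + 1.657 · 13.0/√127 = 45.51

We are 95% confident that μ ≤ 45.51.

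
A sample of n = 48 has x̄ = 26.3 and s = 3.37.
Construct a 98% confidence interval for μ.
(25.13, 27.47)

t-interval (σ unknown):
df = n - 1 = 47
t* = 2.408 for 98% confidence

Margin of error = t* · s/√n = 2.408 · 3.37/√48 = 1.17

CI: (25.13, 27.47)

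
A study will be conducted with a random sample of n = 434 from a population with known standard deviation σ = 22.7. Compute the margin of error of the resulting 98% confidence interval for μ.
Margin of error = 2.53

Margin of error = z* · σ/√n
= 2.326 · 22.7/√434
= 2.326 · 22.7/20.8327
= 2.53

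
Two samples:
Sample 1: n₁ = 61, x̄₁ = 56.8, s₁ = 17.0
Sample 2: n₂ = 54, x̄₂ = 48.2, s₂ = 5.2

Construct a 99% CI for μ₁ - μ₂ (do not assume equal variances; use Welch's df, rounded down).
(2.54, 14.66)

Difference: x̄₁ - x̄₂ = 8.60
SE = √(s₁²/n₁ + s₂²/n₂) = √(17.0²/61 + 5.2²/54) = 2.2888
df = 72.44 → 72 (Welch–Satterthwaite, rounded down)
t* = 2.646

CI: 8.60 ± 2.646 · 2.2888 = 8.60 ± 6.06 = (2.54, 14.66)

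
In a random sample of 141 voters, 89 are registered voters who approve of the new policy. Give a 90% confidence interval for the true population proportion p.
(0.564, 0.698)

Proportion CI:
p̂ = 89/141 = 0.63121
SE = √(p̂(1-p̂)/n) = √(0.63121 · 0.36879 / 141) = 0.04063

z* = 1.645
Margin = z* · SE = 1.645 · 0.04063 = 0.0668

CI: 0.63121 ± 0.0668 = (0.564, 0.698)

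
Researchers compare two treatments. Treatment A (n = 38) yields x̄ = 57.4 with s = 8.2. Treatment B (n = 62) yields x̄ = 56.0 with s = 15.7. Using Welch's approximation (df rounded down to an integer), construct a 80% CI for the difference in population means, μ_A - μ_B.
(-1.69, 4.49)

Difference: x̄₁ - x̄₂ = 1.40
SE = √(s₁²/n₁ + s₂²/n₂) = √(8.2²/38 + 15.7²/62) = 2.3969
df = 96.02 → 96 (Welch–Satterthwaite, rounded down)
t* = 1.290

CI: 1.40 ± 1.290 · 2.3969 = 1.40 ± 3.09 = (-1.69, 4.49)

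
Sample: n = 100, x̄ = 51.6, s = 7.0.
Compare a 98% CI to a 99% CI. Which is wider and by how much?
99% CI is wider by 0.37

df = 99
98% CI: t* = 2.365, (49.94, 53.26), width = 2 · t* · s/√n = 3.31
99% CI: t* = 2.626, (49.76, 53.44), width = 2 · t* · s/√n = 3.68

The 99% CI is wider by 3.68 - 3.31 = 0.37.
Higher confidence requires a wider interval.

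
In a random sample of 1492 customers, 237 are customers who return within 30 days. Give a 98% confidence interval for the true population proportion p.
(0.137, 0.181)

Proportion CI:
p̂ = 237/1492 = 0.15885
SE = √(p̂(1-p̂)/n) = √(0.15885 · 0.84115 / 1492) = 0.00946

z* = 2.326
Margin = z* · SE = 2.326 · 0.00946 = 0.0220

CI: 0.15885 ± 0.0220 = (0.137, 0.181)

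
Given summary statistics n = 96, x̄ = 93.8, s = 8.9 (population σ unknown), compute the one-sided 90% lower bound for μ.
μ ≥ 92.63

Lower bound (one-sided):
t* = 1.291 (one-sided for 90%)
Lower bound = x̄ - t* · s/√n = 93.8 - 1.291 · 8.9/√96 = 92.63

We are 90% confident that μ ≥ 92.63.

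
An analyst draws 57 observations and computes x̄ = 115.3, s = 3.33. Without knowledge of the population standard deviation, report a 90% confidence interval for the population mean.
(114.56, 116.04)

t-interval (σ unknown):
df = n - 1 = 56
t* = 1.673 for 90% confidence

Margin of error = t* · s/√n = 1.673 · 3.33/√57 = 0.74

CI: (114.56, 116.04)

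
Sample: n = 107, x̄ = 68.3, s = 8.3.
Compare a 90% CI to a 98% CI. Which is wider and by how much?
98% CI is wider by 1.13

df = 106
90% CI: t* = 1.659, (66.97, 69.63), width = 2 · t* · s/√n = 2.66
98% CI: t* = 2.362, (66.40, 70.20), width = 2 · t* · s/√n = 3.79

The 98% CI is wider by 3.79 - 2.66 = 1.13.
Higher confidence requires a wider interval.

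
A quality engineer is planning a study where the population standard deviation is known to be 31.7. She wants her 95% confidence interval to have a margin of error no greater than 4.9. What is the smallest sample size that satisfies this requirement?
n ≥ 161

For margin E ≤ 4.9:
n ≥ (z* · σ / E)²
n ≥ (1.960 · 31.7 / 4.9)²
n ≥ 160.78

Minimum n = 161 (rounding up)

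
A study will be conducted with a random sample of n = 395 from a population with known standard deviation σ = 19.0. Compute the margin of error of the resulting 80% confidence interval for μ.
Margin of error = 1.23

Margin of error = z* · σ/√n
= 1.282 · 19.0/√395
= 1.282 · 19.0/19.8746
= 1.23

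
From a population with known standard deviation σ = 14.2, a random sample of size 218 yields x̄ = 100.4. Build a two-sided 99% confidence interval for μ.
(97.92, 102.88)

z-interval (σ known):
z* = 2.576 for 99% confidence

Margin of error = z* · σ/√n = 2.576 · 14.2/√218 = 2.48

CI: (100.4 - 2.48, 100.4 + 2.48) = (97.92, 102.88)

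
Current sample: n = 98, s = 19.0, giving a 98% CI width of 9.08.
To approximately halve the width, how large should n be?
n ≈ 392

CI width ∝ 1/√n
To reduce width by factor 2, need √n to grow by 2 → need 2² = 4 times as many samples.

Current: n = 98, width = 9.08
New: n = 392, width ≈ 4.48

Width reduced by factor of 9.08/4.48 = 2.03.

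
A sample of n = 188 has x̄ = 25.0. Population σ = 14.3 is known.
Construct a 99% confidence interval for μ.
(22.31, 27.69)

z-interval (σ known):
z* = 2.576 for 99% confidence

Margin of error = z* · σ/√n = 2.576 · 14.3/√188 = 2.69

CI: (25.0 - 2.69, 25.0 + 2.69) = (22.31, 27.69)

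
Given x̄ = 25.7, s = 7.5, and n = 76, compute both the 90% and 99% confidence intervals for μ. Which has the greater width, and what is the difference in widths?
99% CI is wider by 1.69

df = 75
90% CI: t* = 1.665, (24.27, 27.13), width = 2 · t* · s/√n = 2.86
99% CI: t* = 2.643, (23.43, 27.97), width = 2 · t* · s/√n = 4.55

The 99% CI is wider by 4.55 - 2.86 = 1.69.
Higher confidence requires a wider interval.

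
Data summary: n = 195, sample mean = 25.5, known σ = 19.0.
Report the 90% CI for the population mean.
(23.26, 27.74)

z-interval (σ known):
z* = 1.645 for 90% confidence

Margin of error = z* · σ/√n = 1.645 · 19.0/√195 = 2.24

CI: (25.5 - 2.24, 25.5 + 2.24) = (23.26, 27.74)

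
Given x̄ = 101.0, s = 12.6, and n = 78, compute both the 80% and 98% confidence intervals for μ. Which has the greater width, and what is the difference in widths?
98% CI is wider by 3.09

df = 77
80% CI: t* = 1.293, (99.16, 102.84), width = 2 · t* · s/√n = 3.69
98% CI: t* = 2.376, (97.61, 104.39), width = 2 · t* · s/√n = 6.78

The 98% CI is wider by 6.78 - 3.69 = 3.09.
Higher confidence requires a wider interval.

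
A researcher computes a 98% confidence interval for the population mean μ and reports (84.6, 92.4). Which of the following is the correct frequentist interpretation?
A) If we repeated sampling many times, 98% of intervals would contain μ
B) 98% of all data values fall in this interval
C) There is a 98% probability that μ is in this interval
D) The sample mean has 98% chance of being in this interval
A

A) Correct — this is the frequentist long-run coverage interpretation.
B) Wrong — a CI is about the parameter μ, not individual data values.
C) Wrong — μ is fixed; the randomness lives in the interval, not in μ.
D) Wrong — x̄ is observed and sits in the interval by construction.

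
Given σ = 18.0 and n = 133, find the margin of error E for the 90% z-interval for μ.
Margin of error = 2.57

Margin of error = z* · σ/√n
= 1.645 · 18.0/√133
= 1.645 · 18.0/11.5326
= 2.57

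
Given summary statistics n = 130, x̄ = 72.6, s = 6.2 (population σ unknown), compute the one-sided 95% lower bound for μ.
μ ≥ 71.70

Lower bound (one-sided):
t* = 1.657 (one-sided for 95%)
Lower bound = x̄ - t* · s/√n = 72.6 - 1.657 · 6.2/√130 = 71.70

We are 95% confident that μ ≥ 71.70.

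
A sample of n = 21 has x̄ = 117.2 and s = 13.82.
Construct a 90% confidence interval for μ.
(112.00, 122.40)

t-interval (σ unknown):
df = n - 1 = 20
t* = 1.725 for 90% confidence

Margin of error = t* · s/√n = 1.725 · 13.82/√21 = 5.20

CI: (112.00, 122.40)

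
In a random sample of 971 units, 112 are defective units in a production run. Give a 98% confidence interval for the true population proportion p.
(0.092, 0.139)

Proportion CI:
p̂ = 112/971 = 0.11535
SE = √(p̂(1-p̂)/n) = √(0.11535 · 0.88465 / 971) = 0.01025

z* = 2.326
Margin = z* · SE = 2.326 · 0.01025 = 0.0238

CI: 0.11535 ± 0.0238 = (0.092, 0.139)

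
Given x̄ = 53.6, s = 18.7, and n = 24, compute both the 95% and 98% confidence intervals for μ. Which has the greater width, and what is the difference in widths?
98% CI is wider by 3.29

df = 23
95% CI: t* = 2.069, (45.70, 61.50), width = 2 · t* · s/√n = 15.80
98% CI: t* = 2.500, (44.06, 63.14), width = 2 · t* · s/√n = 19.09

The 98% CI is wider by 19.09 - 15.80 = 3.29.
Higher confidence requires a wider interval.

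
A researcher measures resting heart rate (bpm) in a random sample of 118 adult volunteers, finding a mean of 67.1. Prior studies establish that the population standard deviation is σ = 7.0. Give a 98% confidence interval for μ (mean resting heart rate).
(65.60, 68.60)

z-interval (σ known):
z* = 2.326 for 98% confidence

Margin of error = z* · σ/√n = 2.326 · 7.0/√118 = 1.50

CI: (67.1 - 1.50, 67.1 + 1.50) = (65.60, 68.60)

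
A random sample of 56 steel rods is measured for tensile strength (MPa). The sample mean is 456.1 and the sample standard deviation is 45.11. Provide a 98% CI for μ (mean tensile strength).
(441.66, 470.54)

t-interval (σ unknown):
df = n - 1 = 55
t* = 2.396 for 98% confidence

Margin of error = t* · s/√n = 2.396 · 45.11/√56 = 14.44

CI: (441.66, 470.54)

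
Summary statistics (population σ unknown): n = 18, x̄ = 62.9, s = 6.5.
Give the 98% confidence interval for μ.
(58.97, 66.83)

t-interval (σ unknown):
df = n - 1 = 17
t* = 2.567 for 98% confidence

Margin of error = t* · s/√n = 2.567 · 6.5/√18 = 3.93

CI: (58.97, 66.83)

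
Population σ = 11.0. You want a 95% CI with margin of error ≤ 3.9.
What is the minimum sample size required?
n ≥ 31

For margin E ≤ 3.9:
n ≥ (z* · σ / E)²
n ≥ (1.960 · 11.0 / 3.9)²
n ≥ 30.56

Minimum n = 31 (rounding up)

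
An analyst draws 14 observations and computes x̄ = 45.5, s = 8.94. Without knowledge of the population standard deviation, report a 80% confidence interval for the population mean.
(42.27, 48.73)

t-interval (σ unknown):
df = n - 1 = 13
t* = 1.350 for 80% confidence

Margin of error = t* · s/√n = 1.350 · 8.94/√14 = 3.23

CI: (42.27, 48.73)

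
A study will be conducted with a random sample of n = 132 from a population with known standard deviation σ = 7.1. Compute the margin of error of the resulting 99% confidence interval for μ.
Margin of error = 1.59

Margin of error = z* · σ/√n
= 2.576 · 7.1/√132
= 2.576 · 7.1/11.4891
= 1.59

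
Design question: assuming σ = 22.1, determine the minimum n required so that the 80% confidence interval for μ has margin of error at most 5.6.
n ≥ 26

For margin E ≤ 5.6:
n ≥ (z* · σ / E)²
n ≥ (1.282 · 22.1 / 5.6)²
n ≥ 25.60

Minimum n = 26 (rounding up)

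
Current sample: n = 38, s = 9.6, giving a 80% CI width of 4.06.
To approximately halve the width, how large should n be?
n ≈ 152

CI width ∝ 1/√n
To reduce width by factor 2, need √n to grow by 2 → need 2² = 4 times as many samples.

Current: n = 38, width = 4.06
New: n = 152, width ≈ 2.00

Width reduced by factor of 4.06/2.00 = 2.03.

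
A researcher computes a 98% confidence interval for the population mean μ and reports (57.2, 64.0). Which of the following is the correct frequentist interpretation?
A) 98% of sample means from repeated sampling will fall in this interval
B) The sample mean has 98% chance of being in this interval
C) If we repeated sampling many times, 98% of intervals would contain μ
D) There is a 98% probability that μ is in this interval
C

A) Wrong — coverage applies to intervals containing μ, not to future x̄ values.
B) Wrong — x̄ is observed and sits in the interval by construction.
C) Correct — this is the frequentist long-run coverage interpretation.
D) Wrong — μ is fixed; the randomness lives in the interval, not in μ.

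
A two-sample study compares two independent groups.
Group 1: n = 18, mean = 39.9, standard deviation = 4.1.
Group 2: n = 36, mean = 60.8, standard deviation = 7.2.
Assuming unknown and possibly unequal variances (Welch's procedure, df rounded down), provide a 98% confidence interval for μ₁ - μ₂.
(-24.60, -17.20)

Difference: x̄₁ - x̄₂ = -20.90
SE = √(s₁²/n₁ + s₂²/n₂) = √(4.1²/18 + 7.2²/36) = 1.5407
df = 50.98 → 50 (Welch–Satterthwaite, rounded down)
t* = 2.403

CI: -20.90 ± 2.403 · 1.5407 = -20.90 ± 3.70 = (-24.60, -17.20)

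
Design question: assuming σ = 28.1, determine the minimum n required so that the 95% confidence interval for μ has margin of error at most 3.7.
n ≥ 222

For margin E ≤ 3.7:
n ≥ (z* · σ / E)²
n ≥ (1.960 · 28.1 / 3.7)²
n ≥ 221.58

Minimum n = 222 (rounding up)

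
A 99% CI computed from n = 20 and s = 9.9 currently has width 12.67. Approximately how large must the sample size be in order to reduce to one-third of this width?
n ≈ 180

CI width ∝ 1/√n
To reduce width by factor 3, need √n to grow by 3 → need 3² = 9 times as many samples.

Current: n = 20, width = 12.67
New: n = 180, width ≈ 3.84

Width reduced by factor of 12.67/3.84 = 3.30.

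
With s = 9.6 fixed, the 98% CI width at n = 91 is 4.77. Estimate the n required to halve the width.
n ≈ 364

CI width ∝ 1/√n
To reduce width by factor 2, need √n to grow by 2 → need 2² = 4 times as many samples.

Current: n = 91, width = 4.77
New: n = 364, width ≈ 2.35

Width reduced by factor of 4.77/2.35 = 2.03.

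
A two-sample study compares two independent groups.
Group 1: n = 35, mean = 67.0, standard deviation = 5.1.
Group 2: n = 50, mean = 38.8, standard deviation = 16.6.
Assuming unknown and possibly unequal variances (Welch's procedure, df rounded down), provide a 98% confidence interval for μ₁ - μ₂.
(22.23, 34.17)

Difference: x̄₁ - x̄₂ = 28.20
SE = √(s₁²/n₁ + s₂²/n₂) = √(5.1²/35 + 16.6²/50) = 2.5009
df = 61.49 → 61 (Welch–Satterthwaite, rounded down)
t* = 2.389

CI: 28.20 ± 2.389 · 2.5009 = 28.20 ± 5.97 = (22.23, 34.17)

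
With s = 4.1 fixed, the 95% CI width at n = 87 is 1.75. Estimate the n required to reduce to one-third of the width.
n ≈ 783

CI width ∝ 1/√n
To reduce width by factor 3, need √n to grow by 3 → need 3² = 9 times as many samples.

Current: n = 87, width = 1.75
New: n = 783, width ≈ 0.58

Width reduced by factor of 1.75/0.58 = 3.02.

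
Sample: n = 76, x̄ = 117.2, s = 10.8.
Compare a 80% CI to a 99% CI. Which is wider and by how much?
99% CI is wider by 3.35

df = 75
80% CI: t* = 1.293, (115.60, 118.80), width = 2 · t* · s/√n = 3.20
99% CI: t* = 2.643, (113.93, 120.47), width = 2 · t* · s/√n = 6.55

The 99% CI is wider by 6.55 - 3.20 = 3.35.
Higher confidence requires a wider interval.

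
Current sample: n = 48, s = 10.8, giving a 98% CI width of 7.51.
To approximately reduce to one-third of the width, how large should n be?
n ≈ 432

CI width ∝ 1/√n
To reduce width by factor 3, need √n to grow by 3 → need 3² = 9 times as many samples.

Current: n = 48, width = 7.51
New: n = 432, width ≈ 2.43

Width reduced by factor of 7.51/2.43 = 3.09.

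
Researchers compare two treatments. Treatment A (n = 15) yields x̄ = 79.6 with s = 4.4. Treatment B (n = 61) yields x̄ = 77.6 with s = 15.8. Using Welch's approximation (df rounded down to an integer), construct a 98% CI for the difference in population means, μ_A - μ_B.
(-3.52, 7.52)

Difference: x̄₁ - x̄₂ = 2.00
SE = √(s₁²/n₁ + s₂²/n₂) = √(4.4²/15 + 15.8²/61) = 2.3202
df = 72.79 → 72 (Welch–Satterthwaite, rounded down)
t* = 2.379

CI: 2.00 ± 2.379 · 2.3202 = 2.00 ± 5.52 = (-3.52, 7.52)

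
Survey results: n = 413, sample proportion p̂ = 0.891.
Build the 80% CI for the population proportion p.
(0.871, 0.911)

Proportion CI:
SE = √(p̂(1-p̂)/n) = √(0.891 · 0.109 / 413) = 0.01533

z* = 1.282
Margin = z* · SE = 1.282 · 0.01533 = 0.0197

CI: 0.891 ± 0.0197 = (0.871, 0.911)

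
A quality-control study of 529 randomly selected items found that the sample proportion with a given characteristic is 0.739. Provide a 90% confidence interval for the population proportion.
(0.708, 0.770)

Proportion CI:
SE = √(p̂(1-p̂)/n) = √(0.739 · 0.261 / 529) = 0.01909

z* = 1.645
Margin = z* · SE = 1.645 · 0.01909 = 0.0314

CI: 0.739 ± 0.0314 = (0.708, 0.770)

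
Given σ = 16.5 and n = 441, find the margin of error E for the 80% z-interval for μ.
Margin of error = 1.01

Margin of error = z* · σ/√n
= 1.282 · 16.5/√441
= 1.282 · 16.5/21.0000
= 1.01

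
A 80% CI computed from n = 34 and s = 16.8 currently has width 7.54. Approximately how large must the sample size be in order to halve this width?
n ≈ 136

CI width ∝ 1/√n
To reduce width by factor 2, need √n to grow by 2 → need 2² = 4 times as many samples.

Current: n = 34, width = 7.54
New: n = 136, width ≈ 3.71

Width reduced by factor of 7.54/3.71 = 2.03.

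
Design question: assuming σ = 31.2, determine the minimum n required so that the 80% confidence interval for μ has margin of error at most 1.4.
n ≥ 817

For margin E ≤ 1.4:
n ≥ (z* · σ / E)²
n ≥ (1.282 · 31.2 / 1.4)²
n ≥ 816.26

Minimum n = 817 (rounding up)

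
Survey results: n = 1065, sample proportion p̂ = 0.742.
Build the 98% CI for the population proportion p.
(0.711, 0.773)

Proportion CI:
SE = √(p̂(1-p̂)/n) = √(0.742 · 0.258 / 1065) = 0.01341

z* = 2.326
Margin = z* · SE = 2.326 · 0.01341 = 0.0312

CI: 0.742 ± 0.0312 = (0.711, 0.773)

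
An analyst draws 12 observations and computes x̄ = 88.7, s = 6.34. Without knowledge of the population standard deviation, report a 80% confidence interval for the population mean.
(86.21, 91.19)

t-interval (σ unknown):
df = n - 1 = 11
t* = 1.363 for 80% confidence

Margin of error = t* · s/√n = 1.363 · 6.34/√12 = 2.49

CI: (86.21, 91.19)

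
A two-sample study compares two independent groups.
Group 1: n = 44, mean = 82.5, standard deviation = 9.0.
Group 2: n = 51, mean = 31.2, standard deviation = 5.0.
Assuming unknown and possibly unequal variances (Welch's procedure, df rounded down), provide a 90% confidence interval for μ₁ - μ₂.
(48.75, 53.85)

Difference: x̄₁ - x̄₂ = 51.30
SE = √(s₁²/n₁ + s₂²/n₂) = √(9.0²/44 + 5.0²/51) = 1.5268
df = 64.99 → 64 (Welch–Satterthwaite, rounded down)
t* = 1.669

CI: 51.30 ± 1.669 · 1.5268 = 51.30 ± 2.55 = (48.75, 53.85)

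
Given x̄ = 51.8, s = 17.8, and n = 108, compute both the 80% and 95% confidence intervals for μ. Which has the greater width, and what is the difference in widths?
95% CI is wider by 2.37

df = 107
80% CI: t* = 1.290, (49.59, 54.01), width = 2 · t* · s/√n = 4.42
95% CI: t* = 1.982, (48.41, 55.19), width = 2 · t* · s/√n = 6.79

The 95% CI is wider by 6.79 - 4.42 = 2.37.
Higher confidence requires a wider interval.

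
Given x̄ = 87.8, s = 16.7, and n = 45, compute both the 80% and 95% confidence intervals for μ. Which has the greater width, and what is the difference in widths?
95% CI is wider by 3.55

df = 44
80% CI: t* = 1.301, (84.56, 91.04), width = 2 · t* · s/√n = 6.48
95% CI: t* = 2.015, (82.78, 92.82), width = 2 · t* · s/√n = 10.03

The 95% CI is wider by 10.03 - 6.48 = 3.55.
Higher confidence requires a wider interval.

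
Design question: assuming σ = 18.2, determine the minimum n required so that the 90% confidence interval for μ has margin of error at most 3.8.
n ≥ 63

For margin E ≤ 3.8:
n ≥ (z* · σ / E)²
n ≥ (1.645 · 18.2 / 3.8)²
n ≥ 62.07

Minimum n = 63 (rounding up)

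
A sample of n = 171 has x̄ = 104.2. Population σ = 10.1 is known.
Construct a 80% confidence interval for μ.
(103.21, 105.19)

z-interval (σ known):
z* = 1.282 for 80% confidence

Margin of error = z* · σ/√n = 1.282 · 10.1/√171 = 0.99

CI: (104.2 - 0.99, 104.2 + 0.99) = (103.21, 105.19)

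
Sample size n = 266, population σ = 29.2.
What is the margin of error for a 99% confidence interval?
Margin of error = 4.61

Margin of error = z* · σ/√n
= 2.576 · 29.2/√266
= 2.576 · 29.2/16.3095
= 4.61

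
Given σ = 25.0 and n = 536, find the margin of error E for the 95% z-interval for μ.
Margin of error = 2.12

Margin of error = z* · σ/√n
= 1.960 · 25.0/√536
= 1.960 · 25.0/23.1517
= 2.12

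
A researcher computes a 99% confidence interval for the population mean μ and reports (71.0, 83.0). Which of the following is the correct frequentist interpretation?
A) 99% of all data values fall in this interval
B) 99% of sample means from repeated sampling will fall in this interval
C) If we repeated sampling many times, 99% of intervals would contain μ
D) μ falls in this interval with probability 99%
C

A) Wrong — a CI is about the parameter μ, not individual data values.
B) Wrong — coverage applies to intervals containing μ, not to future x̄ values.
C) Correct — this is the frequentist long-run coverage interpretation.
D) Wrong — μ is fixed; the randomness lives in the interval, not in μ.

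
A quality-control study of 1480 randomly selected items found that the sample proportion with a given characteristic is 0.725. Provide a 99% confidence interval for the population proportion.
(0.695, 0.755)

Proportion CI:
SE = √(p̂(1-p̂)/n) = √(0.725 · 0.275 / 1480) = 0.01161

z* = 2.576
Margin = z* · SE = 2.576 · 0.01161 = 0.0299

CI: 0.725 ± 0.0299 = (0.695, 0.755)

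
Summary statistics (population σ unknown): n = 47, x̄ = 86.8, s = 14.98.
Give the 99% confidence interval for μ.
(80.93, 92.67)

t-interval (σ unknown):
df = n - 1 = 46
t* = 2.687 for 99% confidence

Margin of error = t* · s/√n = 2.687 · 14.98/√47 = 5.87

CI: (80.93, 92.67)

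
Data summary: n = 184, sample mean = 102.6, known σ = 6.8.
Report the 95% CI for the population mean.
(101.62, 103.58)

z-interval (σ known):
z* = 1.960 for 95% confidence

Margin of error = z* · σ/√n = 1.960 · 6.8/√184 = 0.98

CI: (102.6 - 0.98, 102.6 + 0.98) = (101.62, 103.58)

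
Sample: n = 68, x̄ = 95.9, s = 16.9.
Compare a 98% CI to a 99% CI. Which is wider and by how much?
99% CI is wider by 1.10

df = 67
98% CI: t* = 2.383, (91.02, 100.78), width = 2 · t* · s/√n = 9.77
99% CI: t* = 2.651, (90.47, 101.33), width = 2 · t* · s/√n = 10.87

The 99% CI is wider by 10.87 - 9.77 = 1.10.
Higher confidence requires a wider interval.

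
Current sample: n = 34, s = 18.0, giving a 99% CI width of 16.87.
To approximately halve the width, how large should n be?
n ≈ 136

CI width ∝ 1/√n
To reduce width by factor 2, need √n to grow by 2 → need 2² = 4 times as many samples.

Current: n = 34, width = 16.87
New: n = 136, width ≈ 8.07

Width reduced by factor of 16.87/8.07 = 2.09.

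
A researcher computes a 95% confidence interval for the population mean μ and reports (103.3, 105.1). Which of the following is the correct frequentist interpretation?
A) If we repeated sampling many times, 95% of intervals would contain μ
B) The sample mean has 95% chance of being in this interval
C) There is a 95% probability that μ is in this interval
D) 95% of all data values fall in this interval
A

A) Correct — this is the frequentist long-run coverage interpretation.
B) Wrong — x̄ is observed and sits in the interval by construction.
C) Wrong — μ is fixed; the randomness lives in the interval, not in μ.
D) Wrong — a CI is about the parameter μ, not individual data values.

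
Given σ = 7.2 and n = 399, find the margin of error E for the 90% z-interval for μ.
Margin of error = 0.59

Margin of error = z* · σ/√n
= 1.645 · 7.2/√399
= 1.645 · 7.2/19.9750
= 0.59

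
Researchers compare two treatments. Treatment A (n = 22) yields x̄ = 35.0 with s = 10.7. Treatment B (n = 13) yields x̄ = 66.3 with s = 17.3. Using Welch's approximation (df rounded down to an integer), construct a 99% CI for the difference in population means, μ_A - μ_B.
(-46.70, -15.90)

Difference: x̄₁ - x̄₂ = -31.30
SE = √(s₁²/n₁ + s₂²/n₂) = √(10.7²/22 + 17.3²/13) = 5.3129
df = 17.53 → 17 (Welch–Satterthwaite, rounded down)
t* = 2.898

CI: -31.30 ± 2.898 · 5.3129 = -31.30 ± 15.40 = (-46.70, -15.90)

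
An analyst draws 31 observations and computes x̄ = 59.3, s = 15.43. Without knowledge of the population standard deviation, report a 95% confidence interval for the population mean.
(53.64, 64.96)

t-interval (σ unknown):
df = n - 1 = 30
t* = 2.042 for 95% confidence

Margin of error = t* · s/√n = 2.042 · 15.43/√31 = 5.66

CI: (53.64, 64.96)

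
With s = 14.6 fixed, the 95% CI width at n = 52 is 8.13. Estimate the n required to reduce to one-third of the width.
n ≈ 468

CI width ∝ 1/√n
To reduce width by factor 3, need √n to grow by 3 → need 3² = 9 times as many samples.

Current: n = 52, width = 8.13
New: n = 468, width ≈ 2.65

Width reduced by factor of 8.13/2.65 = 3.07.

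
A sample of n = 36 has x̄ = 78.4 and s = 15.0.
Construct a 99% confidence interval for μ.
(71.59, 85.21)

t-interval (σ unknown):
df = n - 1 = 35
t* = 2.724 for 99% confidence

Margin of error = t* · s/√n = 2.724 · 15.0/√36 = 6.81

CI: (71.59, 85.21)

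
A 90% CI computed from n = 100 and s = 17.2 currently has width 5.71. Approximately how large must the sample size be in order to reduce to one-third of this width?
n ≈ 900

CI width ∝ 1/√n
To reduce width by factor 3, need √n to grow by 3 → need 3² = 9 times as many samples.

Current: n = 100, width = 5.71
New: n = 900, width ≈ 1.89

Width reduced by factor of 5.71/1.89 = 3.02.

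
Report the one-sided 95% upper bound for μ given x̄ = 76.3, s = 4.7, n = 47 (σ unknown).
μ ≤ 77.45

Upper bound (one-sided):
t* = 1.679 (one-sided for 95%)
Upper bound = x̄ + t* · s/√n = 76.3 + 1.679 · 4.7/√47 = 77.45

We are 95% confident that μ ≤ 77.45.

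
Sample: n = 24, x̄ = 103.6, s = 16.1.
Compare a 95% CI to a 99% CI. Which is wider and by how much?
99% CI is wider by 4.85

df = 23
95% CI: t* = 2.069, (96.80, 110.40), width = 2 · t* · s/√n = 13.60
99% CI: t* = 2.807, (94.38, 112.82), width = 2 · t* · s/√n = 18.45

The 99% CI is wider by 18.45 - 13.60 = 4.85.
Higher confidence requires a wider interval.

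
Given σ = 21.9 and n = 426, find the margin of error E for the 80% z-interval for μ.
Margin of error = 1.36

Margin of error = z* · σ/√n
= 1.282 · 21.9/√426
= 1.282 · 21.9/20.6398
= 1.36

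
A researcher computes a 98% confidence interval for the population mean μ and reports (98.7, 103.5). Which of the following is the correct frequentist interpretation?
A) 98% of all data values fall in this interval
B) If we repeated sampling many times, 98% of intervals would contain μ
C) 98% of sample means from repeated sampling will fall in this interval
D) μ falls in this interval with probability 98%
B

A) Wrong — a CI is about the parameter μ, not individual data values.
B) Correct — this is the frequentist long-run coverage interpretation.
C) Wrong — coverage applies to intervals containing μ, not to future x̄ values.
D) Wrong — μ is fixed; the randomness lives in the interval, not in μ.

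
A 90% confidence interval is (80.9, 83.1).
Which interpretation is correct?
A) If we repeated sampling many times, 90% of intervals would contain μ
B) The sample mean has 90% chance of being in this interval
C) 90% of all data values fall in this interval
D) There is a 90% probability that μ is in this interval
A

A) Correct — this is the frequentist long-run coverage interpretation.
B) Wrong — x̄ is observed and sits in the interval by construction.
C) Wrong — a CI is about the parameter μ, not individual data values.
D) Wrong — μ is fixed; the randomness lives in the interval, not in μ.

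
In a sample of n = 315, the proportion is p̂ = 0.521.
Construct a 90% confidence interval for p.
(0.475, 0.567)

Proportion CI:
SE = √(p̂(1-p̂)/n) = √(0.521 · 0.479 / 315) = 0.02815

z* = 1.645
Margin = z* · SE = 1.645 · 0.02815 = 0.0463

CI: 0.521 ± 0.0463 = (0.475, 0.567)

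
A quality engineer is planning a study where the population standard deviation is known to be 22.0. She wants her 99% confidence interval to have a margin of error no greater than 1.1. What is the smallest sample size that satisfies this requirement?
n ≥ 2655

For margin E ≤ 1.1:
n ≥ (z* · σ / E)²
n ≥ (2.576 · 22.0 / 1.1)²
n ≥ 2654.31

Minimum n = 2655 (rounding up)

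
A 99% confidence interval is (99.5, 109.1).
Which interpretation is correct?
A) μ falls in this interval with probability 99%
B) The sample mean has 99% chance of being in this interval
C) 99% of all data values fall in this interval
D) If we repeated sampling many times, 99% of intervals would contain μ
D

A) Wrong — μ is fixed; the randomness lives in the interval, not in μ.
B) Wrong — x̄ is observed and sits in the interval by construction.
C) Wrong — a CI is about the parameter μ, not individual data values.
D) Correct — this is the frequentist long-run coverage interpretation.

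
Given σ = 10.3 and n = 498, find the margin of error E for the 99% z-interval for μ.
Margin of error = 1.19

Margin of error = z* · σ/√n
= 2.576 · 10.3/√498
= 2.576 · 10.3/22.3159
= 1.19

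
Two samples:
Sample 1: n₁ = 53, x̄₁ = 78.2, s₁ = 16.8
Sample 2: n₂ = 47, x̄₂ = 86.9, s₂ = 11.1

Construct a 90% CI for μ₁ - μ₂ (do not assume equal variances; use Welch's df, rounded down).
(-13.39, -4.01)

Difference: x̄₁ - x̄₂ = -8.70
SE = √(s₁²/n₁ + s₂²/n₂) = √(16.8²/53 + 11.1²/47) = 2.8190
df = 90.90 → 90 (Welch–Satterthwaite, rounded down)
t* = 1.662

CI: -8.70 ± 1.662 · 2.8190 = -8.70 ± 4.69 = (-13.39, -4.01)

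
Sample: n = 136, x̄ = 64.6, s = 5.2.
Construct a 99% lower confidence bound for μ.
μ ≥ 63.55

Lower bound (one-sided):
t* = 2.354 (one-sided for 99%)
Lower bound = x̄ - t* · s/√n = 64.6 - 2.354 · 5.2/√136 = 63.55

We are 99% confident that μ ≥ 63.55.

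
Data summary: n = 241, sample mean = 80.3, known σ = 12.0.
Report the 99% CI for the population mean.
(78.31, 82.29)

z-interval (σ known):
z* = 2.576 for 99% confidence

Margin of error = z* · σ/√n = 2.576 · 12.0/√241 = 1.99

CI: (80.3 - 1.99, 80.3 + 1.99) = (78.31, 82.29)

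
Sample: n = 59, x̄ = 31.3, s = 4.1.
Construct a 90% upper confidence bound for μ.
μ ≤ 31.99

Upper bound (one-sided):
t* = 1.296 (one-sided for 90%)
Upper bound = x̄ + t* · s/√n = 31.3 + 1.296 · 4.1/√59 = 31.99

We are 90% confident that μ ≤ 31.99.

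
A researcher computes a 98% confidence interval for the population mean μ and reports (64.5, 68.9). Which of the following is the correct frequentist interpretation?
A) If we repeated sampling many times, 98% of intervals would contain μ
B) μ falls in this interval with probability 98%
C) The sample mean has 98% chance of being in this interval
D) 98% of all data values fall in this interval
A

A) Correct — this is the frequentist long-run coverage interpretation.
B) Wrong — μ is fixed; the randomness lives in the interval, not in μ.
C) Wrong — x̄ is observed and sits in the interval by construction.
D) Wrong — a CI is about the parameter μ, not individual data values.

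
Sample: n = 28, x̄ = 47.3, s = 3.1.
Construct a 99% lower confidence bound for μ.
μ ≥ 45.85

Lower bound (one-sided):
t* = 2.473 (one-sided for 99%)
Lower bound = x̄ - t* · s/√n = 47.3 - 2.473 · 3.1/√28 = 45.85

We are 99% confident that μ ≥ 45.85.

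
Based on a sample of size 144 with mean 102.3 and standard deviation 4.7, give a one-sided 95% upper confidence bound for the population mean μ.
μ ≤ 102.95

Upper bound (one-sided):
t* = 1.656 (one-sided for 95%)
Upper bound = x̄ + t* · s/√n = 102.3 + 1.656 · 4.7/√144 = 102.95

We are 95% confident that μ ≤ 102.95.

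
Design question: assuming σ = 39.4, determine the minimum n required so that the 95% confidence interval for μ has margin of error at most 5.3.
n ≥ 213

For margin E ≤ 5.3:
n ≥ (z* · σ / E)²
n ≥ (1.960 · 39.4 / 5.3)²
n ≥ 212.30

Minimum n = 213 (rounding up)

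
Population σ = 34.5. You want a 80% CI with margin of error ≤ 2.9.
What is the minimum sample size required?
n ≥ 233

For margin E ≤ 2.9:
n ≥ (z* · σ / E)²
n ≥ (1.282 · 34.5 / 2.9)²
n ≥ 232.60

Minimum n = 233 (rounding up)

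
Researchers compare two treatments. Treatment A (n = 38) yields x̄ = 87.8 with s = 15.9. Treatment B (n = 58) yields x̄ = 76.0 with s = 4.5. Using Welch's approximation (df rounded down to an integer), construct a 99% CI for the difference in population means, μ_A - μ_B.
(4.64, 18.96)

Difference: x̄₁ - x̄₂ = 11.80
SE = √(s₁²/n₁ + s₂²/n₂) = √(15.9²/38 + 4.5²/58) = 2.6461
df = 40.91 → 40 (Welch–Satterthwaite, rounded down)
t* = 2.704

CI: 11.80 ± 2.704 · 2.6461 = 11.80 ± 7.16 = (4.64, 18.96)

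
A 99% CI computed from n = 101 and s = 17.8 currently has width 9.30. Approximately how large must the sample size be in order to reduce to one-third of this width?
n ≈ 909

CI width ∝ 1/√n
To reduce width by factor 3, need √n to grow by 3 → need 3² = 9 times as many samples.

Current: n = 101, width = 9.30
New: n = 909, width ≈ 3.05

Width reduced by factor of 9.30/3.05 = 3.05.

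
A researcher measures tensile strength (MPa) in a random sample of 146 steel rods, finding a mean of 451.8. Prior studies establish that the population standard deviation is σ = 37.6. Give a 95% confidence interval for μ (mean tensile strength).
(445.70, 457.90)

z-interval (σ known):
z* = 1.960 for 95% confidence

Margin of error = z* · σ/√n = 1.960 · 37.6/√146 = 6.10

CI: (451.8 - 6.10, 451.8 + 6.10) = (445.70, 457.90)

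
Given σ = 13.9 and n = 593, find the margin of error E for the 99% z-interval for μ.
Margin of error = 1.47

Margin of error = z* · σ/√n
= 2.576 · 13.9/√593
= 2.576 · 13.9/24.3516
= 1.47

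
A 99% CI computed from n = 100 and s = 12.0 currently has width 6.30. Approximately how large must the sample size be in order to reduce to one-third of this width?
n ≈ 900

CI width ∝ 1/√n
To reduce width by factor 3, need √n to grow by 3 → need 3² = 9 times as many samples.

Current: n = 100, width = 6.30
New: n = 900, width ≈ 2.06

Width reduced by factor of 6.30/2.06 = 3.06.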